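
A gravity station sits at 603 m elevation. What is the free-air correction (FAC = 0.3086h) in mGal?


FAC = 0.3086 * h
= 0.3086 * 603
= 186.0858 mGal

186.0858


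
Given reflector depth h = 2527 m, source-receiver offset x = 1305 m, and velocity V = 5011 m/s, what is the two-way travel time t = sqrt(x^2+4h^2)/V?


x^2 + 4h^2 = 1305^2 + 4*2527^2 = 1703025 + 25542916 = 27245941
sqrt(27245941) = 5219.7645
t = 5219.7645 / 5011 = 1.0417 s

1.0417


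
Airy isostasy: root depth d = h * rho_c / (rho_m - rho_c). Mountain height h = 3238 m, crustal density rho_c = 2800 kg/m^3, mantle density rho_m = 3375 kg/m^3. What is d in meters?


rho_m - rho_c = 3375 - 2800 = 575
d = 3238 * 2800 / 575
= 9066400 / 575
= 15767.65 m

15767.65


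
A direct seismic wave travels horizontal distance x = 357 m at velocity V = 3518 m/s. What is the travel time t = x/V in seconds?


t = x / V
= 357 / 3518
= 0.1015 s

0.1015


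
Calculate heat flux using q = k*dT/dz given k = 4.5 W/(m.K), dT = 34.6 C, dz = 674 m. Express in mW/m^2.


q = k * dT / dz * 1000
= 4.5 * 34.6 / 674 * 1000
= 0.231009 * 1000
= 231.0089 mW/m^2

231.0089


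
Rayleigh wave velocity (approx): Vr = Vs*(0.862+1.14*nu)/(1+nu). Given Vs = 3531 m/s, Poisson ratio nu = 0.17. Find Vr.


Numerator factor = 0.862 + 1.14*0.17 = 1.0558
Denominator = 1 + 0.17 = 1.17
Vr = 3531 * 1.0558 / 1.17 = 3186.35 m/s

3186.35


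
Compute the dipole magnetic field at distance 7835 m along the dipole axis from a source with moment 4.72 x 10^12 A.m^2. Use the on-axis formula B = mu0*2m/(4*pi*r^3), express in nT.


m = 4.72 x 10^12 = 4720000000000 A.m^2
2m = 9440000000000 A.m^2
r^3 = 7835^3 = 480968907875
B = (4pi*10^-7) * 9440000000000 / (4*pi * 480968907875) * 1e9
= 11862653.859955 / 6044033550340.82 * 1e9
= 1962.7048 nT

1962.7048


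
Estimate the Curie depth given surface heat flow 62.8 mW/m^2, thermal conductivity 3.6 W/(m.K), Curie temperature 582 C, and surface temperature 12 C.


T_Curie - T_surf = 582 - 12 = 570 C
Convert q to W/m^2: 62.8 mW/m^2 = 0.0628 W/m^2
d = 570 * 3.6 / 0.0628 = 32675.16 m

32675.16


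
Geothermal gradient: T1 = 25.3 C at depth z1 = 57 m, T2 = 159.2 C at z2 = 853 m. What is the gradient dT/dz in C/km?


dT = 159.2 - 25.3 = 133.9 C
dz = 853 - 57 = 796 m
gradient = dT/dz * 1000 = 133.9/796 * 1000 = 168.2161 C/km

168.2161


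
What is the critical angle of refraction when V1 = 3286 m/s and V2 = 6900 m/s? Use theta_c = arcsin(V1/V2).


V1/V2 = 3286/6900 = 0.476232
theta_c = arcsin(0.476232) = 28.4396 degrees

28.4396


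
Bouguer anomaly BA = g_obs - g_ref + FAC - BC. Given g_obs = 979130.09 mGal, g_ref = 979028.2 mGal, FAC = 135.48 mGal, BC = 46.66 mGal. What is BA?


BA = g_obs - g_ref + FAC - BC
= 979130.09 - 979028.2 + 135.48 - 46.66
= 190.71 mGal

190.71


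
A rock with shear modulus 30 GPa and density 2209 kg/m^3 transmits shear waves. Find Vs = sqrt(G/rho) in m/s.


Convert G to Pa: G = 30e9 Pa
Compute G/rho = 30e9 / 2209 = 13580805.7945
Vs = sqrt(13580805.7945) = 3685.21 m/s

3685.21


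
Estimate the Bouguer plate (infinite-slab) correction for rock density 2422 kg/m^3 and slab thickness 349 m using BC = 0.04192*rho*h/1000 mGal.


BC = 0.04192 * rho * h / 1000
= 0.04192 * 2422 * 349 / 1000
= 35.4341 mGal

35.4341


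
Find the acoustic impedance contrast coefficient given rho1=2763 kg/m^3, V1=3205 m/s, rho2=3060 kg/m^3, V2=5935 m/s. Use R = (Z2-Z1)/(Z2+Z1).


Z1 = 2763 * 3205 = 8855415
Z2 = 3060 * 5935 = 18161100
R = (18161100 - 8855415) / (18161100 + 8855415) = 9305685 / 27016515 = 0.3444

0.3444


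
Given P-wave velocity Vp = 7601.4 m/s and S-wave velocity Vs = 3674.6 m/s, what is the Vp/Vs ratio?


Vp/Vs = 7601.4 / 3674.6
= 2.0686

2.0686


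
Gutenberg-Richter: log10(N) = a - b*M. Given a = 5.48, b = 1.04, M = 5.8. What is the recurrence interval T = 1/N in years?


log10(N) = 5.48 - 1.04*5.8 = -0.552
N = 10^-0.552 = 0.280543
T = 1/N = 1/0.280543 = 3.5645 years

3.5645


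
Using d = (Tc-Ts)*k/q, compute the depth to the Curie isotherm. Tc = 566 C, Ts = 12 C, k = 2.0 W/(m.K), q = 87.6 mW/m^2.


T_Curie - T_surf = 566 - 12 = 554 C
Convert q to W/m^2: 87.6 mW/m^2 = 0.0876 W/m^2
d = 554 * 2.0 / 0.0876 = 12648.4 m

12648.4


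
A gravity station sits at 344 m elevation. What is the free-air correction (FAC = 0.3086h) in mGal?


FAC = 0.3086 * h
= 0.3086 * 344
= 106.1584 mGal

106.1584


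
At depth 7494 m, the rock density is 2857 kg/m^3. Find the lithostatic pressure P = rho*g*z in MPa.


P = rho * g * z / 1e6
= 2857 * 9.81 * 7494 / 1e6
= 210035611.98 / 1e6
= 210.0356 MPa

210.0356


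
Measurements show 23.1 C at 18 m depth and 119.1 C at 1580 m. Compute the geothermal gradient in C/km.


dT = 119.1 - 23.1 = 96.0 C
dz = 1580 - 18 = 1562 m
gradient = dT/dz * 1000 = 96.0/1562 * 1000 = 61.4597 C/km

61.4597


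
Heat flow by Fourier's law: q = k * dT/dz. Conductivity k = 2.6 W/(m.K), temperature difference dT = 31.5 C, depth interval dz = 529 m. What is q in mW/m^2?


q = k * dT / dz * 1000
= 2.6 * 31.5 / 529 * 1000
= 0.15482 * 1000
= 154.8204 mW/m^2

154.8204


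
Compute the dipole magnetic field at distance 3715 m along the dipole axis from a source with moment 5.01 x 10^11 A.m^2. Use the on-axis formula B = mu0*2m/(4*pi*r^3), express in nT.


m = 5.01 x 10^11 = 501000000000 A.m^2
2m = 1002000000000 A.m^2
r^3 = 3715^3 = 51271550875
B = (4pi*10^-7) * 1002000000000 / (4*pi * 51271550875) * 1e9
= 1259150.335559 / 644297310268.22 * 1e9
= 1954.3002 nT

1954.3002


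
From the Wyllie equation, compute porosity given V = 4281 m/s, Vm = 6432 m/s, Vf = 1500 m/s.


1/V - 1/Vm = 1/4281 - 1/6432 = 7.812e-05
1/Vf - 1/Vm = 1/1500 - 1/6432 = 0.00051119
phi = 7.812e-05 / 0.00051119 = 0.1528

0.1528


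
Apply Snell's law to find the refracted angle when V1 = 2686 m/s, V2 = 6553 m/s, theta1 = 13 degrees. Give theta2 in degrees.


sin(theta1) = sin(13 deg) = 0.224951
sin(theta2) = V2/V1 * sin(theta1) = 6553/2686 * 0.224951 = 0.54881
theta2 = arcsin(0.54881) = 33.2854 degrees

33.2854


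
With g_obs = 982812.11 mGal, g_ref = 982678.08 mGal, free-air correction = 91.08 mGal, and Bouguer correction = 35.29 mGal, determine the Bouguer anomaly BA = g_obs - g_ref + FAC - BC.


BA = g_obs - g_ref + FAC - BC
= 982812.11 - 982678.08 + 91.08 - 35.29
= 189.82 mGal

189.82


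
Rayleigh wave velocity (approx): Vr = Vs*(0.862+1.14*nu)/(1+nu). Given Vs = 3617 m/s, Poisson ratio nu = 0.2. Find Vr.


Numerator factor = 0.862 + 1.14*0.2 = 1.09
Denominator = 1 + 0.2 = 1.2
Vr = 3617 * 1.09 / 1.2 = 3285.44 m/s

3285.44


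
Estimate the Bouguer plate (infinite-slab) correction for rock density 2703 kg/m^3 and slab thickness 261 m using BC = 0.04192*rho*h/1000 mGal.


BC = 0.04192 * rho * h / 1000
= 0.04192 * 2703 * 261 / 1000
= 29.5738 mGal

29.5738


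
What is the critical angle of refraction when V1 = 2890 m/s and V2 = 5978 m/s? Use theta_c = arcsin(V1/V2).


V1/V2 = 2890/5978 = 0.483439
theta_c = arcsin(0.483439) = 28.9103 degrees

28.9103


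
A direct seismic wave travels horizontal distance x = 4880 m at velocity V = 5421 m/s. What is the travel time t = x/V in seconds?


t = x / V
= 4880 / 5421
= 0.9002 s

0.9002


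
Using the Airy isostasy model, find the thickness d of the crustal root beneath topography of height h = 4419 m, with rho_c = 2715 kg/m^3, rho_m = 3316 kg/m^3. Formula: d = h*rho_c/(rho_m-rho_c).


rho_m - rho_c = 3316 - 2715 = 601
d = 4419 * 2715 / 601
= 11997585 / 601
= 19962.7 m

19962.7


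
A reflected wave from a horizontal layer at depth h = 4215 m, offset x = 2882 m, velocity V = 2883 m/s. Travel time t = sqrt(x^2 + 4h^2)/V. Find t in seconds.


x^2 + 4h^2 = 2882^2 + 4*4215^2 = 8305924 + 71064900 = 79370824
sqrt(79370824) = 8909.0305
t = 8909.0305 / 2883 = 3.0902 s

3.0902


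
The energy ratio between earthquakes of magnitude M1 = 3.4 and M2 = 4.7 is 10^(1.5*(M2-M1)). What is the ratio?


M2 - M1 = 4.7 - 3.4 = 1.3
1.5 * 1.3 = 1.95
ratio = 10^1.95 = 89.13

89.13


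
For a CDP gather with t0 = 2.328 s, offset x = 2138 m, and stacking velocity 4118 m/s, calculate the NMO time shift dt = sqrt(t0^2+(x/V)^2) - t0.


x/Vnmo = 2138/4118 = 0.519184
(x/Vnmo)^2 = 0.269552
t0^2 = 5.419584
sqrt(5.419584 + 0.269552) = 2.385191
dt = 2.385191 - 2.328 = 0.057191

0.057191


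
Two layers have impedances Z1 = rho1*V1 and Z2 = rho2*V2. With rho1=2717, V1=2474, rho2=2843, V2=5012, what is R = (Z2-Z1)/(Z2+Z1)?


Z1 = 2717 * 2474 = 6721858
Z2 = 2843 * 5012 = 14249116
R = (14249116 - 6721858) / (14249116 + 6721858) = 7527258 / 20970974 = 0.3589

0.3589


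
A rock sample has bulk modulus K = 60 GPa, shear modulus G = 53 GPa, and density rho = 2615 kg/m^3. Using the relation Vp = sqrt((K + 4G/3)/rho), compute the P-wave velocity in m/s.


First compute the effective modulus:
K + 4G/3 = 60e9 + 4*53e9/3 = 130666666666.67 Pa
Then divide by density:
130666666666.67 / 2615 = 49968132.5685 Pa/(kg/m^3)
Take the square root:
Vp = sqrt(49968132.5685) = 7068.81 m/s

7068.81


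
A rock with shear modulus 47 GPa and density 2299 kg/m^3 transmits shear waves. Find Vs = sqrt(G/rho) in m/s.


Convert G to Pa: G = 47e9 Pa
Compute G/rho = 47e9 / 2299 = 20443671.1614
Vs = sqrt(20443671.1614) = 4521.47 m/s

4521.47


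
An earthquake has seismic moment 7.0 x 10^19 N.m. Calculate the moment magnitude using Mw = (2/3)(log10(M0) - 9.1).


log10(M0) = log10(7.0 x 10^19) = 19.8451
Mw = 2/3 * (19.8451 - 9.1)
= 2/3 * 10.7451
= 7.16

7.16


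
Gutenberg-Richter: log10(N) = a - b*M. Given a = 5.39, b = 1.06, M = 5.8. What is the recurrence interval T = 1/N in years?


log10(N) = 5.39 - 1.06*5.8 = -0.758
N = 10^-0.758 = 0.174582
T = 1/N = 1/0.174582 = 5.728 years

5.728


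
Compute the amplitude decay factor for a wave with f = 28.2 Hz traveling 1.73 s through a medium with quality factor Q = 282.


pi*f*t/Q = pi*28.2*1.73/282 = 0.543496
A/A0 = exp(-0.543496) = 0.580715

0.580715


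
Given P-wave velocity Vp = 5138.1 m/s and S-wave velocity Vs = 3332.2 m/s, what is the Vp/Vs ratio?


Vp/Vs = 5138.1 / 3332.2
= 1.542

1.542


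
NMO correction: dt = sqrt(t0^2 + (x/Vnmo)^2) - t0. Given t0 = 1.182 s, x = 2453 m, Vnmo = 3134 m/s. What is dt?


x/Vnmo = 2453/3134 = 0.782706
(x/Vnmo)^2 = 0.612628
t0^2 = 1.397124
sqrt(1.397124 + 0.612628) = 1.417657
dt = 1.417657 - 1.182 = 0.235657

0.235657


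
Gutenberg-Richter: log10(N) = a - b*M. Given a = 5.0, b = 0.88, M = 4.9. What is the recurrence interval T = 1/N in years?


log10(N) = 5.0 - 0.88*4.9 = 0.688
N = 10^0.688 = 4.875285
T = 1/N = 1/4.875285 = 0.2051 years

0.2051


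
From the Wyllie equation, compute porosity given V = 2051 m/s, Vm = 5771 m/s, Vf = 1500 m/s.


1/V - 1/Vm = 1/2051 - 1/5771 = 0.00031429
1/Vf - 1/Vm = 1/1500 - 1/5771 = 0.00049339
phi = 0.00031429 / 0.00049339 = 0.637

0.637


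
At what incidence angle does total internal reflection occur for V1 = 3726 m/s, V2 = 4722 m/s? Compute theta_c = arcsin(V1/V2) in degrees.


V1/V2 = 3726/4722 = 0.789072
theta_c = arcsin(0.789072) = 52.0989 degrees

52.0989


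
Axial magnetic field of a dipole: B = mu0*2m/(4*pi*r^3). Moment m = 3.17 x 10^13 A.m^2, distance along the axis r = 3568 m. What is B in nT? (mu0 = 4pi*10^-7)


m = 3.17 x 10^13 = 31700000000000 A.m^2
2m = 63400000000000 A.m^2
r^3 = 3568^3 = 45422866432
B = (4pi*10^-7) * 63400000000000 / (4*pi * 45422866432) * 1e9
= 79670789.695037 / 570800573951.05 * 1e9
= 139577.2768 nT

139577.2768


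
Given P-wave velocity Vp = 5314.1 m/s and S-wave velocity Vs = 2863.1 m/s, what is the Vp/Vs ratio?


Vp/Vs = 5314.1 / 2863.1
= 1.8561

1.8561


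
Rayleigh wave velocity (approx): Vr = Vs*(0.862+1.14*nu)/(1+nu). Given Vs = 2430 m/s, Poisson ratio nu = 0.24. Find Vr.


Numerator factor = 0.862 + 1.14*0.24 = 1.1356
Denominator = 1 + 0.24 = 1.24
Vr = 2430 * 1.1356 / 1.24 = 2225.41 m/s

2225.41


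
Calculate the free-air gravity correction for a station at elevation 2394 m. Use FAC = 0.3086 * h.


FAC = 0.3086 * h
= 0.3086 * 2394
= 738.7884 mGal

738.7884


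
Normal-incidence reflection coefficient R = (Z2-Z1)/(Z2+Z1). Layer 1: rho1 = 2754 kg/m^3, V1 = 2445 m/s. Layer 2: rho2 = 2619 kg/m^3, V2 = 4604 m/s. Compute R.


Z1 = 2754 * 2445 = 6733530
Z2 = 2619 * 4604 = 12057876
R = (12057876 - 6733530) / (12057876 + 6733530) = 5324346 / 18791406 = 0.2833

0.2833


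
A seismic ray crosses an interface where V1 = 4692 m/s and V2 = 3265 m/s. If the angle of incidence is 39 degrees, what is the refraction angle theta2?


sin(theta1) = sin(39 deg) = 0.62932
sin(theta2) = V2/V1 * sin(theta1) = 3265/4692 * 0.62932 = 0.437922
theta2 = arcsin(0.437922) = 25.9714 degrees

25.9714


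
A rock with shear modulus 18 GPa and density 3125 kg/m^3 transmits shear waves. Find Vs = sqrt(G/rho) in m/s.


Convert G to Pa: G = 18e9 Pa
Compute G/rho = 18e9 / 3125 = 5760000.0
Vs = sqrt(5760000.0) = 2400.0 m/s

2400.0


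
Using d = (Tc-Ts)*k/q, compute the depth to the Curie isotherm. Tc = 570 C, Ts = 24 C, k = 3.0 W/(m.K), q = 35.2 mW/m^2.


T_Curie - T_surf = 570 - 24 = 546 C
Convert q to W/m^2: 35.2 mW/m^2 = 0.0352 W/m^2
d = 546 * 3.0 / 0.0352 = 46534.09 m

46534.09


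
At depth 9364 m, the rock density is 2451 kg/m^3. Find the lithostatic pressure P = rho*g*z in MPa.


P = rho * g * z / 1e6
= 2451 * 9.81 * 9364 / 1e6
= 225150918.84 / 1e6
= 225.1509 MPa

225.1509


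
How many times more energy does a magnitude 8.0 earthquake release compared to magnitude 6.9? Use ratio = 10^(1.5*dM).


M2 - M1 = 8.0 - 6.9 = 1.1
1.5 * 1.1 = 1.65
ratio = 10^1.65 = 44.67

44.67


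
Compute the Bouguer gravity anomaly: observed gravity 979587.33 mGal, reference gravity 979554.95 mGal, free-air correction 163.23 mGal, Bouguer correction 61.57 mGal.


BA = g_obs - g_ref + FAC - BC
= 979587.33 - 979554.95 + 163.23 - 61.57
= 134.04 mGal

134.04


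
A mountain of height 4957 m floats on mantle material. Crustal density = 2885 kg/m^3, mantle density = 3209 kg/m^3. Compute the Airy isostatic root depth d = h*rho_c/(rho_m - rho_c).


rho_m - rho_c = 3209 - 2885 = 324
d = 4957 * 2885 / 324
= 14300945 / 324
= 44138.72 m

44138.72


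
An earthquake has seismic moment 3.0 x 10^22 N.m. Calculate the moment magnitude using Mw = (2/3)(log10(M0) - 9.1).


log10(M0) = log10(3.0 x 10^22) = 22.4771
Mw = 2/3 * (22.4771 - 9.1)
= 2/3 * 13.3771
= 8.92

8.92


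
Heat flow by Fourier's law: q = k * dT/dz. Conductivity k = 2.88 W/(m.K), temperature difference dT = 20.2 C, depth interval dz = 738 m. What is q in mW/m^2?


q = k * dT / dz * 1000
= 2.88 * 20.2 / 738 * 1000
= 0.078829 * 1000
= 78.8293 mW/m^2

78.8293


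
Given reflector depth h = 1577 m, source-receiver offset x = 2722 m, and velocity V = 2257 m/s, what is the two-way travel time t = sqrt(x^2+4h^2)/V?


x^2 + 4h^2 = 2722^2 + 4*1577^2 = 7409284 + 9947716 = 17357000
sqrt(17357000) = 4166.1733
t = 4166.1733 / 2257 = 1.8459 s

1.8459


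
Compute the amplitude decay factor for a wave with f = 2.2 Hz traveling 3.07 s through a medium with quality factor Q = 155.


pi*f*t/Q = pi*2.2*3.07/155 = 0.136892
A/A0 = exp(-0.136892) = 0.872064

0.872064


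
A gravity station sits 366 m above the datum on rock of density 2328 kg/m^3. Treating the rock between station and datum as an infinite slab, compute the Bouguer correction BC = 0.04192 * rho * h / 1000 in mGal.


BC = 0.04192 * rho * h / 1000
= 0.04192 * 2328 * 366 / 1000
= 35.7179 mGal

35.7179


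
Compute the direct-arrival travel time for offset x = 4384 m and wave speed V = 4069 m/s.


t = x / V
= 4384 / 4069
= 1.0774 s

1.0774


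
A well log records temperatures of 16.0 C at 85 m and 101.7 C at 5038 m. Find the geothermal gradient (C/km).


dT = 101.7 - 16.0 = 85.7 C
dz = 5038 - 85 = 4953 m
gradient = dT/dz * 1000 = 85.7/4953 * 1000 = 17.3026 C/km

17.3026


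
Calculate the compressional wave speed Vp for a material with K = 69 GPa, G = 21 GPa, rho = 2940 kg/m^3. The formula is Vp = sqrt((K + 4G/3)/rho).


First compute the effective modulus:
K + 4G/3 = 69e9 + 4*21e9/3 = 97000000000.0 Pa
Then divide by density:
97000000000.0 / 2940 = 32993197.2789 Pa/(kg/m^3)
Take the square root:
Vp = sqrt(32993197.2789) = 5743.97 m/s

5743.97


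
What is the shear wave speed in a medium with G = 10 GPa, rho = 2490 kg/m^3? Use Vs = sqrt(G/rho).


Convert G to Pa: G = 10e9 Pa
Compute G/rho = 10e9 / 2490 = 4016064.257
Vs = sqrt(4016064.257) = 2004.01 m/s

2004.01


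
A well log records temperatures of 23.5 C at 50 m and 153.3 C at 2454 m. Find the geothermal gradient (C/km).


dT = 153.3 - 23.5 = 129.8 C
dz = 2454 - 50 = 2404 m
gradient = dT/dz * 1000 = 129.8/2404 * 1000 = 53.9933 C/km

53.9933


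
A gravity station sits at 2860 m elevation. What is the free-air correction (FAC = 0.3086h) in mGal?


FAC = 0.3086 * h
= 0.3086 * 2860
= 882.596 mGal

882.596


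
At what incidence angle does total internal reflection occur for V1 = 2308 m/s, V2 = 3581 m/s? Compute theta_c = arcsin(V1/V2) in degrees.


V1/V2 = 2308/3581 = 0.644513
theta_c = arcsin(0.644513) = 40.1291 degrees

40.1291


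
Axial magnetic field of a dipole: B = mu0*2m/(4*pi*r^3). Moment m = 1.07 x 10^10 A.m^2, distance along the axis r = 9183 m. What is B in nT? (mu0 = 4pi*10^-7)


m = 1.07 x 10^10 = 10700000000 A.m^2
2m = 21400000000 A.m^2
r^3 = 9183^3 = 774379331487
B = (4pi*10^-7) * 21400000000 / (4*pi * 774379331487) * 1e9
= 26892.033115 / 9731137675565.34 * 1e9
= 2.7635 nT

2.7635


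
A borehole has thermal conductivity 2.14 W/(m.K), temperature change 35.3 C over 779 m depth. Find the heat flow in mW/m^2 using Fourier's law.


q = k * dT / dz * 1000
= 2.14 * 35.3 / 779 * 1000
= 0.096973 * 1000
= 96.973 mW/m^2

96.973


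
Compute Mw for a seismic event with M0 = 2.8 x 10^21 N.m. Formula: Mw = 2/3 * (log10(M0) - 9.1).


log10(M0) = log10(2.8 x 10^21) = 21.4472
Mw = 2/3 * (21.4472 - 9.1)
= 2/3 * 12.3472
= 8.23

8.23


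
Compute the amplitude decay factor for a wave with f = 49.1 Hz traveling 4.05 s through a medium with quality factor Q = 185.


pi*f*t/Q = pi*49.1*4.05/185 = 3.376872
A/A0 = exp(-3.376872) = 0.034154

0.034154


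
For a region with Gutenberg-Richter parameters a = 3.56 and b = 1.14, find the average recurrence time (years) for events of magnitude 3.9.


log10(N) = 3.56 - 1.14*3.9 = -0.886
N = 10^-0.886 = 0.130017
T = 1/N = 1/0.130017 = 7.6913 years

7.6913


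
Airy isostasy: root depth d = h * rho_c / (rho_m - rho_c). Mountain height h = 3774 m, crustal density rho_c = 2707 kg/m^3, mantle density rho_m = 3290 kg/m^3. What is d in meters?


rho_m - rho_c = 3290 - 2707 = 583
d = 3774 * 2707 / 583
= 10216218 / 583
= 17523.53 m

17523.53


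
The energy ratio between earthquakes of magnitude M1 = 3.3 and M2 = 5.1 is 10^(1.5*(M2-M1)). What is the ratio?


M2 - M1 = 5.1 - 3.3 = 1.8
1.5 * 1.8 = 2.7
ratio = 10^2.7 = 501.19

501.19


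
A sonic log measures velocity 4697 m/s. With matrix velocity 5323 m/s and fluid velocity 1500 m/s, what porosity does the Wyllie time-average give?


1/V - 1/Vm = 1/4697 - 1/5323 = 2.504e-05
1/Vf - 1/Vm = 1/1500 - 1/5323 = 0.0004788
phi = 2.504e-05 / 0.0004788 = 0.0523

0.0523


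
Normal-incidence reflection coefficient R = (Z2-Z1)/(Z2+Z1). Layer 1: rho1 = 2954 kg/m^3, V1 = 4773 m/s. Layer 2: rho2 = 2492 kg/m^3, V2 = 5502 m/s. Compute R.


Z1 = 2954 * 4773 = 14099442
Z2 = 2492 * 5502 = 13710984
R = (13710984 - 14099442) / (13710984 + 14099442) = -388458 / 27810426 = -0.014

-0.014


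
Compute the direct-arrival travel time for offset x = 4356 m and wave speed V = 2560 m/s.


t = x / V
= 4356 / 2560
= 1.7016 s

1.7016


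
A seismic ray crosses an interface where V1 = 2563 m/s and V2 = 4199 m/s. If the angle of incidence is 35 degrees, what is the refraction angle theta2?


sin(theta1) = sin(35 deg) = 0.573576
sin(theta2) = V2/V1 * sin(theta1) = 4199/2563 * 0.573576 = 0.939699
theta2 = arcsin(0.939699) = 70.001 degrees

70.001


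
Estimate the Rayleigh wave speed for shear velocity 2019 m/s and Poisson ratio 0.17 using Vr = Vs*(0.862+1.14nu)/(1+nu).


Numerator factor = 0.862 + 1.14*0.17 = 1.0558
Denominator = 1 + 0.17 = 1.17
Vr = 2019 * 1.0558 / 1.17 = 1821.93 m/s

1821.93


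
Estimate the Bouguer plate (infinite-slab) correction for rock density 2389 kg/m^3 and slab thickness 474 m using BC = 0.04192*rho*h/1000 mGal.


BC = 0.04192 * rho * h / 1000
= 0.04192 * 2389 * 474 / 1000
= 47.4696 mGal

47.4696


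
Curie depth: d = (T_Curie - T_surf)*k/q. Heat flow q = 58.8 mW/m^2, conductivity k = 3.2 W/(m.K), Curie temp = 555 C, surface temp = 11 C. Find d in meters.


T_Curie - T_surf = 555 - 11 = 544 C
Convert q to W/m^2: 58.8 mW/m^2 = 0.0588 W/m^2
d = 544 * 3.2 / 0.0588 = 29605.44 m

29605.44


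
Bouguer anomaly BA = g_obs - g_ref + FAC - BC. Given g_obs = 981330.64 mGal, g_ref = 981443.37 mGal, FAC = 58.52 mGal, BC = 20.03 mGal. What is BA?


BA = g_obs - g_ref + FAC - BC
= 981330.64 - 981443.37 + 58.52 - 20.03
= -74.24 mGal

-74.24


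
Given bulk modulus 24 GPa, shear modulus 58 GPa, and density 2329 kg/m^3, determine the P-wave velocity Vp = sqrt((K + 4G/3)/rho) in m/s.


First compute the effective modulus:
K + 4G/3 = 24e9 + 4*58e9/3 = 101333333333.33 Pa
Then divide by density:
101333333333.33 / 2329 = 43509374.5527 Pa/(kg/m^3)
Take the square root:
Vp = sqrt(43509374.5527) = 6596.16 m/s

6596.16


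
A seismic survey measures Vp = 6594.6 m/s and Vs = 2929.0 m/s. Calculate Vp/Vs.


Vp/Vs = 6594.6 / 2929.0
= 2.2515

2.2515


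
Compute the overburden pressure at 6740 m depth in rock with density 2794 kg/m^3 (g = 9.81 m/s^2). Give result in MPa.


P = rho * g * z / 1e6
= 2794 * 9.81 * 6740 / 1e6
= 184737603.6 / 1e6
= 184.7376 MPa

184.7376


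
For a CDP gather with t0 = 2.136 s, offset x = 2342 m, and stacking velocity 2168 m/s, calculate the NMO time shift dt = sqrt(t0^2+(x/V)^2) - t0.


x/Vnmo = 2342/2168 = 1.080258
(x/Vnmo)^2 = 1.166958
t0^2 = 4.562496
sqrt(4.562496 + 1.166958) = 2.393628
dt = 2.393628 - 2.136 = 0.257628

0.257628


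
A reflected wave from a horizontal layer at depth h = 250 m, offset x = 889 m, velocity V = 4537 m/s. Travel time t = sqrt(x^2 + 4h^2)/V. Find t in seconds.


x^2 + 4h^2 = 889^2 + 4*250^2 = 790321 + 250000 = 1040321
sqrt(1040321) = 1019.9613
t = 1019.9613 / 4537 = 0.2248 s

0.2248


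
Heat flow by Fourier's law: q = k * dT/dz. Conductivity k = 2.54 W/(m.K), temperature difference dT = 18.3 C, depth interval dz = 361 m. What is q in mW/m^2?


q = k * dT / dz * 1000
= 2.54 * 18.3 / 361 * 1000
= 0.128759 * 1000
= 128.759 mW/m^2

128.759


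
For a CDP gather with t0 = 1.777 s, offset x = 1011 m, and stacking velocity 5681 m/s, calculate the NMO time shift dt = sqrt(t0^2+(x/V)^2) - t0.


x/Vnmo = 1011/5681 = 0.177962
(x/Vnmo)^2 = 0.03167
t0^2 = 3.157729
sqrt(3.157729 + 0.03167) = 1.785889
dt = 1.785889 - 1.777 = 0.008889

0.008889


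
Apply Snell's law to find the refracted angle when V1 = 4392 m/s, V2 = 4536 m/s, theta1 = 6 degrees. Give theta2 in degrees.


sin(theta1) = sin(6 deg) = 0.104528
sin(theta2) = V2/V1 * sin(theta1) = 4536/4392 * 0.104528 = 0.107956
theta2 = arcsin(0.107956) = 6.1975 degrees

6.1975


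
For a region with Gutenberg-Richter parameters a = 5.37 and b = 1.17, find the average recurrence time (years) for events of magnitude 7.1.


log10(N) = 5.37 - 1.17*7.1 = -2.937
N = 10^-2.937 = 0.001156
T = 1/N = 1/0.001156 = 864.9679 years

864.9679


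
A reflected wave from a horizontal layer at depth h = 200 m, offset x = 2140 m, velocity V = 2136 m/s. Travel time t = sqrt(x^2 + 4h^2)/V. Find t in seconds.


x^2 + 4h^2 = 2140^2 + 4*200^2 = 4579600 + 160000 = 4739600
sqrt(4739600) = 2177.0622
t = 2177.0622 / 2136 = 1.0192 s

1.0192


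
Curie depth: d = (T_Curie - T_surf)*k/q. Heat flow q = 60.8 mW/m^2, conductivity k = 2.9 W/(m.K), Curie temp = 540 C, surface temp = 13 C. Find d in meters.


T_Curie - T_surf = 540 - 13 = 527 C
Convert q to W/m^2: 60.8 mW/m^2 = 0.0608 W/m^2
d = 527 * 2.9 / 0.0608 = 25136.51 m

25136.51


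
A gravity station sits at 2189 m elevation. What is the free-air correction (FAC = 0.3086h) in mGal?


FAC = 0.3086 * h
= 0.3086 * 2189
= 675.5254 mGal

675.5254


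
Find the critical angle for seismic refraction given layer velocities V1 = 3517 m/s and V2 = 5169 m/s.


V1/V2 = 3517/5169 = 0.680402
theta_c = arcsin(0.680402) = 42.8751 degrees

42.8751


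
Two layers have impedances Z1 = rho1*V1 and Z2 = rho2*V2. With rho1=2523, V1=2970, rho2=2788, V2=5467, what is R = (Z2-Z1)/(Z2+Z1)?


Z1 = 2523 * 2970 = 7493310
Z2 = 2788 * 5467 = 15241996
R = (15241996 - 7493310) / (15241996 + 7493310) = 7748686 / 22735306 = 0.3408

0.3408


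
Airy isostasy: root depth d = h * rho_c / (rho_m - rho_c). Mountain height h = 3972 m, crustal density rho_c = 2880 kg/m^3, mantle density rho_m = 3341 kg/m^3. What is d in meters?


rho_m - rho_c = 3341 - 2880 = 461
d = 3972 * 2880 / 461
= 11439360 / 461
= 24814.23 m

24814.23


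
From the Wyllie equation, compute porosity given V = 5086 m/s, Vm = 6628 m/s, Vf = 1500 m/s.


1/V - 1/Vm = 1/5086 - 1/6628 = 4.574e-05
1/Vf - 1/Vm = 1/1500 - 1/6628 = 0.00051579
phi = 4.574e-05 / 0.00051579 = 0.0887

0.0887


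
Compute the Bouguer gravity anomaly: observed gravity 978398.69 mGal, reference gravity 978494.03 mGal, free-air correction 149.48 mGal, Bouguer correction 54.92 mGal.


BA = g_obs - g_ref + FAC - BC
= 978398.69 - 978494.03 + 149.48 - 54.92
= -0.78 mGal

-0.78


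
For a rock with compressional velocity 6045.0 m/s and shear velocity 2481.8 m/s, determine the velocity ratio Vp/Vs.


Vp/Vs = 6045.0 / 2481.8
= 2.4357

2.4357


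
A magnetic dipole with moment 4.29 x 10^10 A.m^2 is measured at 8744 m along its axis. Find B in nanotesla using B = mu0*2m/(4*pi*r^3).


m = 4.29 x 10^10 = 42900000000 A.m^2
2m = 85800000000 A.m^2
r^3 = 8744^3 = 668544694784
B = (4pi*10^-7) * 85800000000 / (4*pi * 668544694784) * 1e9
= 107819.459871 / 8401180406919.38 * 1e9
= 12.8338 nT

12.8338


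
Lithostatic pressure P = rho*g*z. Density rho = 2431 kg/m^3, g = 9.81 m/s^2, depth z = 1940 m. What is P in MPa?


P = rho * g * z / 1e6
= 2431 * 9.81 * 1940 / 1e6
= 46265333.4 / 1e6
= 46.2653 MPa

46.2653


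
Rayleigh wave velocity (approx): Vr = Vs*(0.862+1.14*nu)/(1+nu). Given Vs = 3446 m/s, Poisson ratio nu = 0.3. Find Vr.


Numerator factor = 0.862 + 1.14*0.3 = 1.204
Denominator = 1 + 0.3 = 1.3
Vr = 3446 * 1.204 / 1.3 = 3191.53 m/s

3191.53


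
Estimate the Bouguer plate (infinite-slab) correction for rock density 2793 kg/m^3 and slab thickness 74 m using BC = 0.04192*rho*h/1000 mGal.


BC = 0.04192 * rho * h / 1000
= 0.04192 * 2793 * 74 / 1000
= 8.6641 mGal

8.6641


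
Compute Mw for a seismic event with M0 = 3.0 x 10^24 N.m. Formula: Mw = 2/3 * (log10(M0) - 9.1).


log10(M0) = log10(3.0 x 10^24) = 24.4771
Mw = 2/3 * (24.4771 - 9.1)
= 2/3 * 15.3771
= 10.25

10.25


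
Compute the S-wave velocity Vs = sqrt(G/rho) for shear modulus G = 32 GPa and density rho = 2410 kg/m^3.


Convert G to Pa: G = 32e9 Pa
Compute G/rho = 32e9 / 2410 = 13278008.2988
Vs = sqrt(13278008.2988) = 3643.9 m/s

3643.9


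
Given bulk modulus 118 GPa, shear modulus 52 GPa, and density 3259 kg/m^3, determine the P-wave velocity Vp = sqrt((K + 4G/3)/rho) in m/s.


First compute the effective modulus:
K + 4G/3 = 118e9 + 4*52e9/3 = 187333333333.33 Pa
Then divide by density:
187333333333.33 / 3259 = 57481845.1468 Pa/(kg/m^3)
Take the square root:
Vp = sqrt(57481845.1468) = 7581.68 m/s

7581.68


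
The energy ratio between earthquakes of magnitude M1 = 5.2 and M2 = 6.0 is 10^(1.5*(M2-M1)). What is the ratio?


M2 - M1 = 6.0 - 5.2 = 0.8
1.5 * 0.8 = 1.2
ratio = 10^1.2 = 15.85

15.85


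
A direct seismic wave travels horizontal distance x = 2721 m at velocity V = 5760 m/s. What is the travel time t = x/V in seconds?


t = x / V
= 2721 / 5760
= 0.4724 s

0.4724


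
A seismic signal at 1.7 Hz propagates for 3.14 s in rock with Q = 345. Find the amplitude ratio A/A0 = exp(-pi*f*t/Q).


pi*f*t/Q = pi*1.7*3.14/345 = 0.048608
A/A0 = exp(-0.048608) = 0.952554

0.952554


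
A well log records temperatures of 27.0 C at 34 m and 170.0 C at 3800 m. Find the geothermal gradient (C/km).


dT = 170.0 - 27.0 = 143.0 C
dz = 3800 - 34 = 3766 m
gradient = dT/dz * 1000 = 143.0/3766 * 1000 = 37.9713 C/km

37.9713


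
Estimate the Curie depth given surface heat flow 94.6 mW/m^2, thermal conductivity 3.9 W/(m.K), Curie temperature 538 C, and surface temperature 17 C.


T_Curie - T_surf = 538 - 17 = 521 C
Convert q to W/m^2: 94.6 mW/m^2 = 0.0946 W/m^2
d = 521 * 3.9 / 0.0946 = 21478.86 m

21478.86


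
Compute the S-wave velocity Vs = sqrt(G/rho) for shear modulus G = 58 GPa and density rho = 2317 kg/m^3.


Convert G to Pa: G = 58e9 Pa
Compute G/rho = 58e9 / 2317 = 25032369.4432
Vs = sqrt(25032369.4432) = 5003.24 m/s

5003.24


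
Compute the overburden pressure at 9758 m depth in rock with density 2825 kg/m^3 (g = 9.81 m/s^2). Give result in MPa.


P = rho * g * z / 1e6
= 2825 * 9.81 * 9758 / 1e6
= 270425893.5 / 1e6
= 270.4259 MPa

270.4259


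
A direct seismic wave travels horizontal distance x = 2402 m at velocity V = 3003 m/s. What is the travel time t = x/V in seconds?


t = x / V
= 2402 / 3003
= 0.7999 s

0.7999


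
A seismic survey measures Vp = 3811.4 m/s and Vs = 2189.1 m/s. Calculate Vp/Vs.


Vp/Vs = 3811.4 / 2189.1
= 1.7411

1.7411


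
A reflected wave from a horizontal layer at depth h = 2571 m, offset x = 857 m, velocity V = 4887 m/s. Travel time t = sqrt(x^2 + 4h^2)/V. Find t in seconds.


x^2 + 4h^2 = 857^2 + 4*2571^2 = 734449 + 26440164 = 27174613
sqrt(27174613) = 5212.9275
t = 5212.9275 / 4887 = 1.0667 s

1.0667


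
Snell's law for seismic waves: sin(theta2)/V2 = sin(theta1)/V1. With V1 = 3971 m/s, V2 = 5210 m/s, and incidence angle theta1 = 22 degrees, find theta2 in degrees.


sin(theta1) = sin(22 deg) = 0.374607
sin(theta2) = V2/V1 * sin(theta1) = 5210/3971 * 0.374607 = 0.491488
theta2 = arcsin(0.491488) = 29.4385 degrees

29.4385


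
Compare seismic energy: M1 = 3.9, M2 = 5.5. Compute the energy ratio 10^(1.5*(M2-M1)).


M2 - M1 = 5.5 - 3.9 = 1.6
1.5 * 1.6 = 2.4
ratio = 10^2.4 = 251.19

251.19


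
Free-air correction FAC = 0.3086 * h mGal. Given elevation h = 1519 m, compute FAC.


FAC = 0.3086 * h
= 0.3086 * 1519
= 468.7634 mGal

468.7634


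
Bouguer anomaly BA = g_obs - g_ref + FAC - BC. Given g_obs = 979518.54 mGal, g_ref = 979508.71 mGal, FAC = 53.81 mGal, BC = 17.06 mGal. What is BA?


BA = g_obs - g_ref + FAC - BC
= 979518.54 - 979508.71 + 53.81 - 17.06
= 46.58 mGal

46.58


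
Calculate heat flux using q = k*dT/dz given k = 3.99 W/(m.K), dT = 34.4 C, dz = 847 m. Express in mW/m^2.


q = k * dT / dz * 1000
= 3.99 * 34.4 / 847 * 1000
= 0.16205 * 1000
= 162.0496 mW/m^2

162.0496


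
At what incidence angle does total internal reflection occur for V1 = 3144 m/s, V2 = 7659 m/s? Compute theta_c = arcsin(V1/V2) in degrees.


V1/V2 = 3144/7659 = 0.410497
theta_c = arcsin(0.410497) = 24.2361 degrees

24.2361


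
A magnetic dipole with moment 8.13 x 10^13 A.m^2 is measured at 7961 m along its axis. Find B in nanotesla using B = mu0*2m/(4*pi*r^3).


m = 8.13 x 10^13 = 81300000000000 A.m^2
2m = 162600000000000 A.m^2
r^3 = 7961^3 = 504548444681
B = (4pi*10^-7) * 162600000000000 / (4*pi * 504548444681) * 1e9
= 204329186.18948 / 6340342748759.94 * 1e9
= 32226.836 nT

32226.836


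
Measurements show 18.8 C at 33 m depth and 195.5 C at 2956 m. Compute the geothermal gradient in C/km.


dT = 195.5 - 18.8 = 176.7 C
dz = 2956 - 33 = 2923 m
gradient = dT/dz * 1000 = 176.7/2923 * 1000 = 60.4516 C/km

60.4516


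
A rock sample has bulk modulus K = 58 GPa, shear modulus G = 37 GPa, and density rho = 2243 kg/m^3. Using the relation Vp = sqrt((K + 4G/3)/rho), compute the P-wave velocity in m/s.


First compute the effective modulus:
K + 4G/3 = 58e9 + 4*37e9/3 = 107333333333.33 Pa
Then divide by density:
107333333333.33 / 2243 = 47852578.392 Pa/(kg/m^3)
Take the square root:
Vp = sqrt(47852578.392) = 6917.56 m/s

6917.56


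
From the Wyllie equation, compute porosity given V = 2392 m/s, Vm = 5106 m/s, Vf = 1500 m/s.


1/V - 1/Vm = 1/2392 - 1/5106 = 0.00022221
1/Vf - 1/Vm = 1/1500 - 1/5106 = 0.00047082
phi = 0.00022221 / 0.00047082 = 0.472

0.472


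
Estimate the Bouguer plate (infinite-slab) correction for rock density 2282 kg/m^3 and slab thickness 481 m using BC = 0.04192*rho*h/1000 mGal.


BC = 0.04192 * rho * h / 1000
= 0.04192 * 2282 * 481 / 1000
= 46.0132 mGal

46.0132


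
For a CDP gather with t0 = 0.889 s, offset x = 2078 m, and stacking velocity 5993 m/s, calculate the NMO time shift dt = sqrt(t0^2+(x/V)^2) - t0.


x/Vnmo = 2078/5993 = 0.346738
(x/Vnmo)^2 = 0.120227
t0^2 = 0.790321
sqrt(0.790321 + 0.120227) = 0.954226
dt = 0.954226 - 0.889 = 0.065226

0.065226


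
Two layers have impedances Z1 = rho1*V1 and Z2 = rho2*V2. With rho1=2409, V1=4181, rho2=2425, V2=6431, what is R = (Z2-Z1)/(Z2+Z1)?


Z1 = 2409 * 4181 = 10072029
Z2 = 2425 * 6431 = 15595175
R = (15595175 - 10072029) / (15595175 + 10072029) = 5523146 / 25667204 = 0.2152

0.2152


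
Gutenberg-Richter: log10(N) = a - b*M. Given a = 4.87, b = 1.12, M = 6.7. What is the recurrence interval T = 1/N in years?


log10(N) = 4.87 - 1.12*6.7 = -2.634
N = 10^-2.634 = 0.002323
T = 1/N = 1/0.002323 = 430.5266 years

430.5266


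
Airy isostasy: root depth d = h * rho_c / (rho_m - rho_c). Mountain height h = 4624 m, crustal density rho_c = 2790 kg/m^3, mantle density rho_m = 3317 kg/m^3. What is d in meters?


rho_m - rho_c = 3317 - 2790 = 527
d = 4624 * 2790 / 527
= 12900960 / 527
= 24480.0 m

24480.0


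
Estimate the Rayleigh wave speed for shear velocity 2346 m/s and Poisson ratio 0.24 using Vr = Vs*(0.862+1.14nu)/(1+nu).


Numerator factor = 0.862 + 1.14*0.24 = 1.1356
Denominator = 1 + 0.24 = 1.24
Vr = 2346 * 1.1356 / 1.24 = 2148.48 m/s

2148.48


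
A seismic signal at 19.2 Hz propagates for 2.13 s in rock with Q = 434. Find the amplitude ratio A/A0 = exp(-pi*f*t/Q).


pi*f*t/Q = pi*19.2*2.13/434 = 0.296034
A/A0 = exp(-0.296034) = 0.743762

0.743762


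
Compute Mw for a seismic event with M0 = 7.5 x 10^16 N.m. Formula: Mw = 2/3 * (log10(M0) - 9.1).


log10(M0) = log10(7.5 x 10^16) = 16.8751
Mw = 2/3 * (16.8751 - 9.1)
= 2/3 * 7.7751
= 5.18

5.18


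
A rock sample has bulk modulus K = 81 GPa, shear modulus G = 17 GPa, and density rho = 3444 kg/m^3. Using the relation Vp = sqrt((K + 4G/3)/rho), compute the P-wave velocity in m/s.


First compute the effective modulus:
K + 4G/3 = 81e9 + 4*17e9/3 = 103666666666.67 Pa
Then divide by density:
103666666666.67 / 3444 = 30100658.1494 Pa/(kg/m^3)
Take the square root:
Vp = sqrt(30100658.1494) = 5486.41 m/s

5486.41


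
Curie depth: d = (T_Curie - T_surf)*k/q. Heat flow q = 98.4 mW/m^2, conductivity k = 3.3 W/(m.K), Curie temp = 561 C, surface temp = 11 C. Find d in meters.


T_Curie - T_surf = 561 - 11 = 550 C
Convert q to W/m^2: 98.4 mW/m^2 = 0.0984 W/m^2
d = 550 * 3.3 / 0.0984 = 18445.12 m

18445.12


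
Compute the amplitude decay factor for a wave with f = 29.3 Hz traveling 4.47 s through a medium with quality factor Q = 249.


pi*f*t/Q = pi*29.3*4.47/249 = 1.65244
A/A0 = exp(-1.65244) = 0.191582

0.191582


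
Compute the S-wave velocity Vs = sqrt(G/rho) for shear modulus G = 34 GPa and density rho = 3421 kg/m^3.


Convert G to Pa: G = 34e9 Pa
Compute G/rho = 34e9 / 3421 = 9938614.4402
Vs = sqrt(9938614.4402) = 3152.56 m/s

3152.56


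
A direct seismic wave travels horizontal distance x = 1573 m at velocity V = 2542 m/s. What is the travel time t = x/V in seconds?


t = x / V
= 1573 / 2542
= 0.6188 s

0.6188


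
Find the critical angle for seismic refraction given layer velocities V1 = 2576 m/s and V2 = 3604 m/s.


V1/V2 = 2576/3604 = 0.714761
theta_c = arcsin(0.714761) = 45.6236 degrees

45.6236


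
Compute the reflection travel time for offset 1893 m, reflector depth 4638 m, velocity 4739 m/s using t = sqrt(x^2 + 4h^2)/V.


x^2 + 4h^2 = 1893^2 + 4*4638^2 = 3583449 + 86044176 = 89627625
sqrt(89627625) = 9467.1868
t = 9467.1868 / 4739 = 1.9977 s

1.9977


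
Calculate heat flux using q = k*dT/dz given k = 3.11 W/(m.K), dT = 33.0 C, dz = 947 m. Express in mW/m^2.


q = k * dT / dz * 1000
= 3.11 * 33.0 / 947 * 1000
= 0.108374 * 1000
= 108.3738 mW/m^2

108.3738


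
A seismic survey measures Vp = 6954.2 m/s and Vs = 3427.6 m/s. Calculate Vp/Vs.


Vp/Vs = 6954.2 / 3427.6
= 2.0289

2.0289


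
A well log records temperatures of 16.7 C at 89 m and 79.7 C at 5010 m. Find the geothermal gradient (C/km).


dT = 79.7 - 16.7 = 63.0 C
dz = 5010 - 89 = 4921 m
gradient = dT/dz * 1000 = 63.0/4921 * 1000 = 12.8023 C/km

12.8023


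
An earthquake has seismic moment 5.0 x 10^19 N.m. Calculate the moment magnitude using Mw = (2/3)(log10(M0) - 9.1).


log10(M0) = log10(5.0 x 10^19) = 19.699
Mw = 2/3 * (19.699 - 9.1)
= 2/3 * 10.599
= 7.07

7.07


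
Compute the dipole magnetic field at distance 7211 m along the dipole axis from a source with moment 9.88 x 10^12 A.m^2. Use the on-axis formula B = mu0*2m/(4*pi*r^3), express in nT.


m = 9.88 x 10^12 = 9880000000000 A.m^2
2m = 19760000000000 A.m^2
r^3 = 7211^3 = 374961334931
B = (4pi*10^-7) * 19760000000000 / (4*pi * 374961334931) * 1e9
= 24831148.333974 / 4711903100797.81 * 1e9
= 5269.8767 nT

5269.8767


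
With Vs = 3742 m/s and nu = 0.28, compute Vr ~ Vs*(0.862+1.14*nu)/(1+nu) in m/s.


Numerator factor = 0.862 + 1.14*0.28 = 1.1812
Denominator = 1 + 0.28 = 1.28
Vr = 3742 * 1.1812 / 1.28 = 3453.16 m/s

3453.16


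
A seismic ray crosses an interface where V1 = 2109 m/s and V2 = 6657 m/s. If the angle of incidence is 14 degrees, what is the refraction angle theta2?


sin(theta1) = sin(14 deg) = 0.241922
sin(theta2) = V2/V1 * sin(theta1) = 6657/2109 * 0.241922 = 0.76362
theta2 = arcsin(0.76362) = 49.7844 degrees

49.7844


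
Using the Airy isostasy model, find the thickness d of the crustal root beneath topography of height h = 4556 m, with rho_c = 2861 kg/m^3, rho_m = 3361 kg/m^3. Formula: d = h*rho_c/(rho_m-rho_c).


rho_m - rho_c = 3361 - 2861 = 500
d = 4556 * 2861 / 500
= 13034716 / 500
= 26069.43 m

26069.43


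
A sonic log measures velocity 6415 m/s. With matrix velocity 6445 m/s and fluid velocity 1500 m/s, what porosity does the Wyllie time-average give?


1/V - 1/Vm = 1/6415 - 1/6445 = 7.3e-07
1/Vf - 1/Vm = 1/1500 - 1/6445 = 0.00051151
phi = 7.3e-07 / 0.00051151 = 0.0014

0.0014


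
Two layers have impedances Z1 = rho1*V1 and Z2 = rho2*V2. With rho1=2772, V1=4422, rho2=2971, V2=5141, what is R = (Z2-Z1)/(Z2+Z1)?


Z1 = 2772 * 4422 = 12257784
Z2 = 2971 * 5141 = 15273911
R = (15273911 - 12257784) / (15273911 + 12257784) = 3016127 / 27531695 = 0.1096

0.1096


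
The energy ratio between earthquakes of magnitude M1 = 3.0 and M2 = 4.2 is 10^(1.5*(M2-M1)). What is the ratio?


M2 - M1 = 4.2 - 3.0 = 1.2
1.5 * 1.2 = 1.8
ratio = 10^1.8 = 63.1

63.1


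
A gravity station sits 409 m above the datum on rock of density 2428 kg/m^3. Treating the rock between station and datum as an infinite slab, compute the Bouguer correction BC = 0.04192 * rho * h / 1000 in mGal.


BC = 0.04192 * rho * h / 1000
= 0.04192 * 2428 * 409 / 1000
= 41.6287 mGal

41.6287


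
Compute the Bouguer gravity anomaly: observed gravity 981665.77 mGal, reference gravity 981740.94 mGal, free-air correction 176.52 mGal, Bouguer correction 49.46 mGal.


BA = g_obs - g_ref + FAC - BC
= 981665.77 - 981740.94 + 176.52 - 49.46
= 51.89 mGal

51.89
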